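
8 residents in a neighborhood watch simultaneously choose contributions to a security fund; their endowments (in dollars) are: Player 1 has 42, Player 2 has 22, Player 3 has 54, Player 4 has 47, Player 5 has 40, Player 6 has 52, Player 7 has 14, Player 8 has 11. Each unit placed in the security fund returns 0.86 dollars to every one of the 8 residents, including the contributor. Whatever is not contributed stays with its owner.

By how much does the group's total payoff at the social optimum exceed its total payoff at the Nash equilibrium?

1658.16 dollars

The private return per contributed unit is 0.86 < 1 for everyone, so the Nash equilibrium is zero contribution and the group total is Σ E_j = 42 + 22 + 54 + 47 + 40 + 52 + 14 + 11 = 282.
Each contributed unit returns 6.880 to the group, so the social optimum is full contribution by everyone: group total = 6.880 × 282 = 1940.16.
Efficiency loss = (6.880 − 1) × 282 = 1658.16.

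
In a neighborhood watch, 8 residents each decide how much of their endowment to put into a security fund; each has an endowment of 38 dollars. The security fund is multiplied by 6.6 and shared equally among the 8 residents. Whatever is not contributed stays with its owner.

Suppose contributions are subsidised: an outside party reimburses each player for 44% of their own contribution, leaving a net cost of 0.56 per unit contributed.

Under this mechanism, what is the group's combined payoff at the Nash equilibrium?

The effective private return per unit is now (6.6/8) / 0.56 = 1.4732 > 1, so every player's dominant strategy flips to full contribution.
So the Nash equilibrium is full contribution by all 8; the group earns 8 × (38 × 0.44 + 6.6 × 38) = 2140.16.

2140.16 dollars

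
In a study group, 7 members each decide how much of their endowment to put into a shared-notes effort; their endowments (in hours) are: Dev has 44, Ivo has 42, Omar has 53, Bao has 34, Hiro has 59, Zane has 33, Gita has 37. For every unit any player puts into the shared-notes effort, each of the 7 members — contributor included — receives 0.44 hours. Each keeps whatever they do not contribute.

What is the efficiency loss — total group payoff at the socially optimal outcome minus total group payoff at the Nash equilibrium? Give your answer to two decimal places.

The private return per contributed unit is 0.44 < 1 for everyone, so the Nash equilibrium is zero contribution and the group total is Σ E_j = 44 + 42 + 53 + 34 + 59 + 33 + 37 = 302.
Each contributed unit returns 3.080 to the group, so the social optimum is full contribution by everyone: group total = 3.080 × 302 = 930.16.
Efficiency loss = (3.080 − 1) × 302 = 628.16.

628.16 hours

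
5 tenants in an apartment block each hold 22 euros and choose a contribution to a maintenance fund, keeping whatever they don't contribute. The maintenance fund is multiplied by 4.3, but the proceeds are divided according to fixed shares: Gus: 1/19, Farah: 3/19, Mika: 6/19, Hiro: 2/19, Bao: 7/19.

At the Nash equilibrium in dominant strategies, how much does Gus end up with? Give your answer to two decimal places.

A player with share s gets back 4.3·s per unit contributed, so full contribution is dominant for anyone with s > 1/4.3 = 0.2326 and zero contribution is dominant for anyone below.
Mika and Bao clear that bar, contributing 22 each; the remaining 3 contribute 0. Total contributed: 44.
Gus keeps 22 and receives 4.3 × 44 × 1/19 = 9.96 from the maintenance fund, for a payoff of 31.96.

31.96 euros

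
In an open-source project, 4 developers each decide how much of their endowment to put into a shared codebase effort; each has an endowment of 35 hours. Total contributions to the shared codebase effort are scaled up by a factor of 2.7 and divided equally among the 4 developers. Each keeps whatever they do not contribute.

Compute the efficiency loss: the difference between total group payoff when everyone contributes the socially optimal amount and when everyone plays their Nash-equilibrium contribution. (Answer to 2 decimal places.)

238.00 hours

Each contributed unit returns 2.7/4 = 0.6750 to its contributor — below 1 — so contributing 0 is dominant for every player. At the Nash equilibrium everyone keeps their 35, and the group total is 4 × 35 = 140.
Each contributed unit returns 2.700 to the group as a whole (0.6750 to each of 4 players), which exceeds 1, so the social optimum is full contribution: group total = 2.700 × 140 = 378.00.
Efficiency loss = 378.00 − 140 = 238.00.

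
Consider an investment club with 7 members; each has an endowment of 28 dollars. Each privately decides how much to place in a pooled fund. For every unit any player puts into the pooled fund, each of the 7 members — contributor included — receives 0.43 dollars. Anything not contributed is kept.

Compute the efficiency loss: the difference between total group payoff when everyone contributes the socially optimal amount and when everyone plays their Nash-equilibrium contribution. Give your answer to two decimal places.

The private return per contributed unit is 0.43 < 1, so contributing 0 is dominant for every player. At the Nash equilibrium everyone keeps their 28, and the group total is 7 × 28 = 196.
Each contributed unit returns 3.010 to the group as a whole (0.43 to each of 7 players), which exceeds 1, so the social optimum is full contribution: group total = 3.010 × 196 = 589.96.
Efficiency loss = 589.96 − 196 = 393.96.

393.96 dollars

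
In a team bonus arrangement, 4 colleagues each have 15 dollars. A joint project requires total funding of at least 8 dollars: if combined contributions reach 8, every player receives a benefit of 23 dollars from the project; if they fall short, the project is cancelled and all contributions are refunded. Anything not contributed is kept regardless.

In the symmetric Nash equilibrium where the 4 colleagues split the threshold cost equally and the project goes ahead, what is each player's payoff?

Equal share of the threshold: 8/4 = 2.
At this profile no one gains by cutting their contribution: any cut drops the total below 8, the project is cancelled, contributions are refunded, and the deviator ends with 15, which is less than 15 − 2 + 23 = 36. Contributing more than 2 just wastes the excess. So contributing exactly 2 is a best response.
Each player's payoff: 15 − 2 + 23 = 36.

36 dollars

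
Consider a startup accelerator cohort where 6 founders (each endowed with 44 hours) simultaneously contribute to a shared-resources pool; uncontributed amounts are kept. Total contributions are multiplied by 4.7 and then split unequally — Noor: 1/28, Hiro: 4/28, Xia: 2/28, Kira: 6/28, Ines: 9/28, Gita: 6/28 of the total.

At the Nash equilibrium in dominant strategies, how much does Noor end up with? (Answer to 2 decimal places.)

66.16 hours

Player j's private return per contributed unit is 4.7 × (j's share). Contributing is weakly dominant for j when that share is at least 1/4.7 = 0.2128, and contributing 0 is dominant otherwise.
Kira, Ines and Gita are above the threshold, contributing 44 each; the remaining 3 contribute 0. Total contributed: 132.
Noor keeps 44 and receives 4.7 × 132 × 1/28 = 22.16 from the shared-resources pool, for a payoff of 66.16.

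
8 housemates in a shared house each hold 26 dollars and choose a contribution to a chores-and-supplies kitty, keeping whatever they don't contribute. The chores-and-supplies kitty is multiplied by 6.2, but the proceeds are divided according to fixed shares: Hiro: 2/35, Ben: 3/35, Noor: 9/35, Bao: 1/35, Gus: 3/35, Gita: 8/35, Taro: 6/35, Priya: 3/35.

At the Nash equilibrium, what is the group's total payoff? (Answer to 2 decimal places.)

613.60 dollars

A player with share s gets back 6.2·s per unit contributed, so full contribution is dominant for anyone with s > 1/6.2 = 0.1613 and zero contribution is dominant for anyone below.
The shares above 0.1613 belong to Noor, Gita and Taro, contributing 26 each; the remaining 5 contribute 0. Total contributed: 78.
The chores-and-supplies kitty pays out 6.2 × 78 = 483.60 in total (split across the unequal shares, but the aggregate is all that matters for the group sum).
The 5 free-riders keep 26 each, adding 130. Group total = 130 + 483.60 = 613.60.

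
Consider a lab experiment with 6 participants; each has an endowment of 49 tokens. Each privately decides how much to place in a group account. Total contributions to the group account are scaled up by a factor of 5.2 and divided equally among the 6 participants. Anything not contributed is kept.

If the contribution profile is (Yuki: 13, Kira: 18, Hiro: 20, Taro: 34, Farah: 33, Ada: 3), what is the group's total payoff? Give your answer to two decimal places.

802.20 tokens

Total contributed: 13 + 18 + 20 + 34 + 33 + 3 = 121; total kept: 6 × 49 − 121 = 173.
The group account pays out 5.2 × 121 = 629.20 in aggregate.
Group total = 173 + 629.20 = 802.20.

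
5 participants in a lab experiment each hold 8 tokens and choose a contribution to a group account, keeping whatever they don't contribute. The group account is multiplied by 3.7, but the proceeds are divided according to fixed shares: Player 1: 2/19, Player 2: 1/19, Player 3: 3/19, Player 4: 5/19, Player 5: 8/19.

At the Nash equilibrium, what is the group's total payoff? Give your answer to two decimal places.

For player j, contributing a unit is worthwhile iff 3.7 × (j's share) ≥ 1, i.e. iff j's share is at least 0.2703.
The only share above 0.2703 is Player 5's 8/19, contributing 8; the remaining 4 contribute 0. Total contributed: 8.
The group account pays out 3.7 × 8 = 29.60 in total (split across the unequal shares, but the aggregate is all that matters for the group sum).
The 4 free-riders keep 8 each, adding 32. Group total = 32 + 29.60 = 61.60.

61.60 tokens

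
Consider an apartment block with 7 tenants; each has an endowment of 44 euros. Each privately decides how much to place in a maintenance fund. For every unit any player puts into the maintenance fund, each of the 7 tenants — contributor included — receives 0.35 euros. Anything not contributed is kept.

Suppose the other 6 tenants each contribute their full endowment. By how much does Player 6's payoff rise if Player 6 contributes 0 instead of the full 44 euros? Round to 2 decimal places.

28.60 euros

Switching from a contribution of 44 to 0 lets Player 6 keep an extra 44 euros, but lowers the maintenance fund by 44, which costs Player 6 their own share of that drop: 0.35 × 44 = 15.40.
Net gain = 44 − 15.40 = 28.60. The private return per contributed unit (0.35) is below 1, so free-riding is indeed the best response regardless of what the others do.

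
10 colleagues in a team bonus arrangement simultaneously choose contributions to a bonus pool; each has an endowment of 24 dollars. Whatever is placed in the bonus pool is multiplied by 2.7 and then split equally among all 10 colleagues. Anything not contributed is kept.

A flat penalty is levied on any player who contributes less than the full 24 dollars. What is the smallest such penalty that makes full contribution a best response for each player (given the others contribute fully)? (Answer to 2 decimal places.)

17.52 dollars

Given the others contribute fully, the best deviation is to contribute 0 (any partial contribution still incurs the fine and gives up units whose private return 0.2700 is below 1).
Deviating from 24 to 0 saves 24 dollars but forfeits the deviator's share of the drop in the bonus pool: 2.7/10 × 24 = 6.48.
So the deviation gain is 24 − 6.48 = 17.52, and the fine must be at least 17.52 dollars to wipe it out.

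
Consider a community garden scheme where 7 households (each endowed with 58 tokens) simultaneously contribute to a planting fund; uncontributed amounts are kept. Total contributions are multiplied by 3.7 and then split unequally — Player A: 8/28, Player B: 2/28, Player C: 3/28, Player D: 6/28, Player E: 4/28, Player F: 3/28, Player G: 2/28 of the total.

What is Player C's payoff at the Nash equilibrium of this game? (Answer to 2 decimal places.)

Player j's private return per contributed unit is 3.7 × (j's share). Contributing is weakly dominant for j when that share is at least 1/3.7 = 0.2703, and contributing 0 is dominant otherwise.
Only Player A (8/28) clears that bar, contributing 58; the remaining 6 contribute 0. Total contributed: 58.
Player C keeps 58 and receives 3.7 × 58 × 3/28 = 22.99 from the planting fund, for a payoff of 80.99.

80.99 tokens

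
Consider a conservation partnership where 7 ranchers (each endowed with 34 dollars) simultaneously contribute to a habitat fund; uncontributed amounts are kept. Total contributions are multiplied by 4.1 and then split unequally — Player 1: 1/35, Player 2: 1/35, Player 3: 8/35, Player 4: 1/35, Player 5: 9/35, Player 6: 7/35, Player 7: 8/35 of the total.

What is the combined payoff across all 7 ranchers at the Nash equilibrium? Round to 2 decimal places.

Player j's private return per contributed unit is 4.1 × (j's share). Contributing is weakly dominant for j when that share is at least 1/4.1 = 0.2439, and contributing 0 is dominant otherwise.
The only share above 0.2439 is Player 5's 9/35, contributing 34; the remaining 6 contribute 0. Total contributed: 34.
The habitat fund pays out 4.1 × 34 = 139.40 in total (split across the unequal shares, but the aggregate is all that matters for the group sum).
The 6 free-riders keep 34 each, adding 204. Group total = 204 + 139.40 = 343.40.

343.40 dollars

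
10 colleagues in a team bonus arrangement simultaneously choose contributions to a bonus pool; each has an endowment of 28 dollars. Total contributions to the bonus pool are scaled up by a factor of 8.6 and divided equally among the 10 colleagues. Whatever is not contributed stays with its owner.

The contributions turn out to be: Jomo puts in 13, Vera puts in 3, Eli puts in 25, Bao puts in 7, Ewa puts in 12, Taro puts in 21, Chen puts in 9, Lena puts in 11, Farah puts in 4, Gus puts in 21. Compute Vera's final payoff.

Total contributed: 13 + 3 + 25 + 7 + 12 + 21 + 9 + 11 + 4 + 21 = 126.
Each receives 8.6 × 126 / 10 = 108.36 from the bonus pool.
Vera keeps 28 − 3 = 25, so Vera's payoff is 25 + 108.36 = 133.36.

133.36 dollars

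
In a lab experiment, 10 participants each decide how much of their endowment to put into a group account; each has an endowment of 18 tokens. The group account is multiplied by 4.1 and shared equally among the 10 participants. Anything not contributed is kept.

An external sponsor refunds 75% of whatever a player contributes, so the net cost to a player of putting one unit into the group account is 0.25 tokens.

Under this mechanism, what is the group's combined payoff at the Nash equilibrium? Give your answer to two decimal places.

873.00 tokens

The effective private return per unit is now (4.1/10) / 0.25 = 1.6400 > 1, so every player's dominant strategy flips to full contribution.
At the Nash equilibrium everyone contributes 18. Group total payoff = 10 × (18 × 0.75 + 4.1 × 18) = 873.00.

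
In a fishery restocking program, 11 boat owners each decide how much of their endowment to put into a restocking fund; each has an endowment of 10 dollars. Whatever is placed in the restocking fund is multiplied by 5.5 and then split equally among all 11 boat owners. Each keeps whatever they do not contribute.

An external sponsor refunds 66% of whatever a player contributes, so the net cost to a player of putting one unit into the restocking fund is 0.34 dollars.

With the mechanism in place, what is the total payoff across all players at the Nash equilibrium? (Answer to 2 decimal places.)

677.60 dollars

The effective private return per unit is now (5.5/11) / 0.34 = 1.4706 > 1, so every player's dominant strategy flips to full contribution.
So the Nash equilibrium is full contribution by all 11; the group earns 11 × (10 × 0.66 + 5.5 × 10) = 677.60.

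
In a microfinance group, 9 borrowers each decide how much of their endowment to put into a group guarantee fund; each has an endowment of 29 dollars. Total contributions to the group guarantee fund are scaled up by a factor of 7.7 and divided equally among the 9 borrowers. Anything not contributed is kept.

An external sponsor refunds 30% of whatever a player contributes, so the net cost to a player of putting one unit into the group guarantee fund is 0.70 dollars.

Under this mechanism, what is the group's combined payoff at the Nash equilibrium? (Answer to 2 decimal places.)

2088.00 dollars

The effective private return per unit is now (7.7/9) / 0.70 = 1.2222 > 1, so every player's dominant strategy flips to full contribution.
At the Nash equilibrium everyone contributes 29. Group total payoff = 9 × (29 × 0.30 + 7.7 × 29) = 2088.00.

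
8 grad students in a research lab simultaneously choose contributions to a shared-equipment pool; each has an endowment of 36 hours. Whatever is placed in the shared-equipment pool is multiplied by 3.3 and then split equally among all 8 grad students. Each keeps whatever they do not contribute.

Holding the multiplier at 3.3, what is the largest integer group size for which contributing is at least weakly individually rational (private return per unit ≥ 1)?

3

Private return per unit is 3.3/(group size), which is ≥ 1 whenever the group size is ≤ 3.3.
The largest such integer is 3.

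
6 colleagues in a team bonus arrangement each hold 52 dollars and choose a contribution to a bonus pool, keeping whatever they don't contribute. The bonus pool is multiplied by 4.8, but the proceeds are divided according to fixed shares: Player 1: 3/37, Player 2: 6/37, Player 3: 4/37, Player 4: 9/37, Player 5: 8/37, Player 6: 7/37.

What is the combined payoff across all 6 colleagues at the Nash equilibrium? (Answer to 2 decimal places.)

For player j, contributing a unit is worthwhile iff 4.8 × (j's share) ≥ 1, i.e. iff j's share is at least 0.2083.
Player 4 and Player 5 are above the threshold, contributing 52 each; the remaining 4 contribute 0. Total contributed: 104.
The bonus pool pays out 4.8 × 104 = 499.20 in total (split across the unequal shares, but the aggregate is all that matters for the group sum).
The 4 free-riders keep 52 each, adding 208. Group total = 208 + 499.20 = 707.20.

707.20 dollars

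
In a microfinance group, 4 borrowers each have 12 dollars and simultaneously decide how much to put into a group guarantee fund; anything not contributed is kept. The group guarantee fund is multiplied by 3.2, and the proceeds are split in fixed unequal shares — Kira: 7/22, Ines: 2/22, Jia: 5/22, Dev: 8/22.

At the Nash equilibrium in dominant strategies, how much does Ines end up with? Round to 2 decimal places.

18.98 dollars

Each unit j contributes comes back to j as 3.2 × (j's share), so j prefers to contribute only if that share exceeds 1/3.2 = 0.3125; otherwise keeping the unit dominates.
Kira and Dev clear that bar, contributing 12 each; the remaining 2 contribute 0. Total contributed: 24.
Ines keeps 12 and receives 3.2 × 24 × 2/22 = 6.98 from the group guarantee fund, for a payoff of 18.98.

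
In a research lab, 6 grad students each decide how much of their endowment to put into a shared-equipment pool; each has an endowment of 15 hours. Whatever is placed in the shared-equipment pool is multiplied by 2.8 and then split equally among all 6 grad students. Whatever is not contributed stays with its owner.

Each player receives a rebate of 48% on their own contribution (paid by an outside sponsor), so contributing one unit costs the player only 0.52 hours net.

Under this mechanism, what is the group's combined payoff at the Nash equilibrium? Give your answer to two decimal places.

Even with the mechanism, each unit contributed returns only (2.8/6) / 0.52 = 0.8974 per unit of net cost, so contributing nothing is still dominant.
Everyone keeps their endowment and the group total is 6 × 15 = 90.

90.00 hours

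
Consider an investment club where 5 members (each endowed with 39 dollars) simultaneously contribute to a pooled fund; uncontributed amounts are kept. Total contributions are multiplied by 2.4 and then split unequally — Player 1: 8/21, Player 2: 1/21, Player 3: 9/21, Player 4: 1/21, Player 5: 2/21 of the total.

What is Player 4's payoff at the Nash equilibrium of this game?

For player j, contributing a unit is worthwhile iff 2.4 × (j's share) ≥ 1, i.e. iff j's share is at least 0.4167.
Player 3 alone (share 9/21) is above the threshold, contributing 39; the remaining 4 contribute 0. Total contributed: 39.
Player 4 keeps 39 and receives 2.4 × 39 × 1/21 = 4.46 from the pooled fund, for a payoff of 43.46.

43.46 dollars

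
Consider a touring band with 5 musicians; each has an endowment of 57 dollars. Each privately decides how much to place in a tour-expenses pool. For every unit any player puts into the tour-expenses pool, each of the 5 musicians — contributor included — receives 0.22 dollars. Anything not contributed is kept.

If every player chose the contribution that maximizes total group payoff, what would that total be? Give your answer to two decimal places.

313.50 dollars

Each contributed unit returns 1.100 to the group as a whole (0.22 to each of 5 players), which exceeds 1, so the social optimum is full contribution: group total = 1.100 × 285 = 313.50.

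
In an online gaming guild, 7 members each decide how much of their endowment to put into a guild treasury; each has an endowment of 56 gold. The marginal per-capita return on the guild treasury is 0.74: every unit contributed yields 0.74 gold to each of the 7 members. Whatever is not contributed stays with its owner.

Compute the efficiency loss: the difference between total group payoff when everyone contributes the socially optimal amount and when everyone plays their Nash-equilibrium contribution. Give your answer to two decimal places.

1638.56 gold

The private return per contributed unit is 0.74 < 1, so contributing 0 is dominant for every player. At the Nash equilibrium everyone keeps their 56, and the group total is 7 × 56 = 392.
Each contributed unit returns 5.180 to the group as a whole (0.74 to each of 7 players), which exceeds 1, so the social optimum is full contribution: group total = 5.180 × 392 = 2030.56.
Efficiency loss = 2030.56 − 392 = 1638.56.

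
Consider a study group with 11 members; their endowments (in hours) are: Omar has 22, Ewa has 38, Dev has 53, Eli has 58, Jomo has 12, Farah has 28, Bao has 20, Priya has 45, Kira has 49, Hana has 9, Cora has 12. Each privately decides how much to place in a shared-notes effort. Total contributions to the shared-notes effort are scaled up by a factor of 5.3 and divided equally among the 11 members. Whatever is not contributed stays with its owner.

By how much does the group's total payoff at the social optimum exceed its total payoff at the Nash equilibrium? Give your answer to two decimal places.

1487.80 hours

The private return per contributed unit is 5.3/11 = 0.4818 < 1 for every player regardless of endowment, so the Nash equilibrium is zero contribution and the group total is Σ E_j = 22 + 38 + 53 + 58 + 12 + 28 + 20 + 45 + 49 + 9 + 12 = 346.
Each contributed unit returns 5.300 to the group, so the social optimum is full contribution by everyone: group total = 5.300 × 346 = 1833.80.
Efficiency loss = (5.300 − 1) × 346 = 1487.80.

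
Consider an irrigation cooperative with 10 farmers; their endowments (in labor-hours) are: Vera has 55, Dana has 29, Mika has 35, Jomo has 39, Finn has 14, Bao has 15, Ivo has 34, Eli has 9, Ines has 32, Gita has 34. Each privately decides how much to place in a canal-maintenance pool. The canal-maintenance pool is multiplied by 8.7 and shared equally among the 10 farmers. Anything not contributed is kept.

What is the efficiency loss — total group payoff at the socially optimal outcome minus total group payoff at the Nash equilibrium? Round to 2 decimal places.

2279.20 labor-hours

The private return per contributed unit is 8.7/10 = 0.8700 < 1 for every player regardless of endowment, so the Nash equilibrium is zero contribution and the group total is Σ E_j = 55 + 29 + 35 + 39 + 14 + 15 + 34 + 9 + 32 + 34 = 296.
Each contributed unit returns 8.700 to the group, so the social optimum is full contribution by everyone: group total = 8.700 × 296 = 2575.20.
Efficiency loss = (8.700 − 1) × 296 = 2279.20.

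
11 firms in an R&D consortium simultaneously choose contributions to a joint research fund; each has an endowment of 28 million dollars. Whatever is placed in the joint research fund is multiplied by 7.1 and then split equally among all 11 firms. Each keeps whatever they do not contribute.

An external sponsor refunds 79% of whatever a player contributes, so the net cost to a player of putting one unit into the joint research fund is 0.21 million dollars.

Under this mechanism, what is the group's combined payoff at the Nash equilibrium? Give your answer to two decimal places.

2430.12 million dollars

The effective private return per unit is now (7.1/11) / 0.21 = 3.0736 > 1, so every player's dominant strategy flips to full contribution.
At the Nash equilibrium everyone contributes 28. Group total payoff = 11 × (28 × 0.79 + 7.1 × 28) = 2430.12.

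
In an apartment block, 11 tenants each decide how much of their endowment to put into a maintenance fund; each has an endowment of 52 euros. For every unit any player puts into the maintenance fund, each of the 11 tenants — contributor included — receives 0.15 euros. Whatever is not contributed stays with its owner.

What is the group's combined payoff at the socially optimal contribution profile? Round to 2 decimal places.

Each contributed unit returns 1.650 to the group as a whole (0.15 to each of 11 players), which exceeds 1, so the social optimum is full contribution: group total = 1.650 × 572 = 943.80.

943.80 euros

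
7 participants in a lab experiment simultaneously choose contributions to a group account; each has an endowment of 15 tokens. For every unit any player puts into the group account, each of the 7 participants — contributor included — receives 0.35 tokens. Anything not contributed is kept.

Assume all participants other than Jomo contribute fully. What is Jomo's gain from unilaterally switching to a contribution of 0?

9.75 tokens

Switching from a contribution of 15 to 0 lets Jomo keep an extra 15 tokens, but lowers the group account by 15, which costs Jomo their own share of that drop: 0.35 × 15 = 5.25.
Net gain = 15 − 5.25 = 9.75. The private return per contributed unit (0.35) is below 1, so free-riding is indeed the best response regardless of what the others do.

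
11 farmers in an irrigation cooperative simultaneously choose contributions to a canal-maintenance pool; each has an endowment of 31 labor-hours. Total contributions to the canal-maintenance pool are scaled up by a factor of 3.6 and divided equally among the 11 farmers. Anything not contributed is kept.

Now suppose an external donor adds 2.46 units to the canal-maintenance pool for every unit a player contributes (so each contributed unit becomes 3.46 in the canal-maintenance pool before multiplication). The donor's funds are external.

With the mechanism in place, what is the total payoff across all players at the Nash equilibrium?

4247.50 labor-hours

With the mechanism, a contributed unit returns 3.6 × 3.46 / 11 = 1.1324 per unit of net cost to the contributor — now above 1 — so contributing fully is weakly dominant for every player.
At the Nash equilibrium everyone contributes 31. Group total payoff = 3.6 × 3.46 × 341 = 4247.50.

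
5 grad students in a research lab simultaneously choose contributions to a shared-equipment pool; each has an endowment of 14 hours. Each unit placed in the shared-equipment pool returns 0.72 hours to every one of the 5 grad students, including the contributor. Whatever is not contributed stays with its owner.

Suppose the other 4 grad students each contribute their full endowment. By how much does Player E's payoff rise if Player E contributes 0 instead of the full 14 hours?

Switching from a contribution of 14 to 0 lets Player E keep an extra 14 hours, but lowers the shared-equipment pool by 14, which costs Player E their own share of that drop: 0.72 × 14 = 10.08.
Net gain = 14 − 10.08 = 3.92. The private return per contributed unit (0.72) is below 1, so free-riding is indeed the best response regardless of what the others do.

3.92 hours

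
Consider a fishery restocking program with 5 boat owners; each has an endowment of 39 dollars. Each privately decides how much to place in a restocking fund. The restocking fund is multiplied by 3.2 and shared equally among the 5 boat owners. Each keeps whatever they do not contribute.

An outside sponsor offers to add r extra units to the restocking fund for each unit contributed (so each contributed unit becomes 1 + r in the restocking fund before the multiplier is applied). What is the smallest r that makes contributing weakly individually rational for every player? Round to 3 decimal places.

With matching at rate r, one contributed unit becomes (1 + r) in the restocking fund and returns 3.2 × (1 + r) / 5 to the contributor.
Setting this equal to 1: 1 + r = 5/3.2 = 1.5625.
So the minimum matching rate is r = 1.5625 − 1 = 0.563.

0.563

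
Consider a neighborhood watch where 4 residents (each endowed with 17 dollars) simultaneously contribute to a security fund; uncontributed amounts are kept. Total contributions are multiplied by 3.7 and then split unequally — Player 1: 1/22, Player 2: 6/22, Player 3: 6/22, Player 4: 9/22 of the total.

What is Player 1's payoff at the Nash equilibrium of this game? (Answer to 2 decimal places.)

25.58 dollars

Each unit j contributes comes back to j as 3.7 × (j's share), so j prefers to contribute only if that share exceeds 1/3.7 = 0.2703; otherwise keeping the unit dominates.
Player 2, Player 3 and Player 4 clear that bar, contributing 17 each; the remaining 1 contribute 0. Total contributed: 51.
Player 1 keeps 17 and receives 3.7 × 51 × 1/22 = 8.58 from the security fund, for a payoff of 25.58.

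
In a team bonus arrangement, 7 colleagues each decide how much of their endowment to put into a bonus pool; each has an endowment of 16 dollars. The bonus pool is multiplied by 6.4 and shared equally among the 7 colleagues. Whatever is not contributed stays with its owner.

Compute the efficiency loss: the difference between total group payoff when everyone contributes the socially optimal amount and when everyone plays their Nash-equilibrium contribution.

604.80 dollars

Each contributed unit returns 6.4/7 = 0.9143 to its contributor — below 1 — so contributing 0 is dominant for every player. At the Nash equilibrium everyone keeps their 16, and the group total is 7 × 16 = 112.
Each contributed unit returns 6.400 to the group as a whole (0.9143 to each of 7 players), which exceeds 1, so the social optimum is full contribution: group total = 6.400 × 112 = 716.80.
Efficiency loss = 716.80 − 112 = 604.80.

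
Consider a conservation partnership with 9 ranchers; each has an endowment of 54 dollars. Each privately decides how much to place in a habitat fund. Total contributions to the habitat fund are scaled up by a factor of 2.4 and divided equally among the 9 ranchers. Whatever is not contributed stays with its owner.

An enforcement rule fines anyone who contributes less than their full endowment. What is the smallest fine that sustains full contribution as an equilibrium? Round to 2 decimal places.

39.60 dollars

Given the others contribute fully, the best deviation is to contribute 0 (any partial contribution still incurs the fine and gives up units whose private return 0.2667 is below 1).
Deviating from 54 to 0 saves 54 dollars but forfeits the deviator's share of the drop in the habitat fund: 2.4/9 × 54 = 14.40.
So the deviation gain is 54 − 14.40 = 39.60, and the fine must be at least 39.60 dollars to wipe it out.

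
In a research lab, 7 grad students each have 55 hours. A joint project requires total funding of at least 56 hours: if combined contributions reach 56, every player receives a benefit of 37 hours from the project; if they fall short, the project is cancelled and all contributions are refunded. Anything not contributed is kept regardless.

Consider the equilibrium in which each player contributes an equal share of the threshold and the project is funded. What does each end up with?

Equal share of the threshold: 56/7 = 8.
At this profile no one gains by cutting their contribution: any cut drops the total below 56, the project is cancelled, contributions are refunded, and the deviator ends with 55, which is less than 55 − 8 + 37 = 84. Contributing more than 8 just wastes the excess. So contributing exactly 8 is a best response.
Each player's payoff: 55 − 8 + 37 = 84.

84 hours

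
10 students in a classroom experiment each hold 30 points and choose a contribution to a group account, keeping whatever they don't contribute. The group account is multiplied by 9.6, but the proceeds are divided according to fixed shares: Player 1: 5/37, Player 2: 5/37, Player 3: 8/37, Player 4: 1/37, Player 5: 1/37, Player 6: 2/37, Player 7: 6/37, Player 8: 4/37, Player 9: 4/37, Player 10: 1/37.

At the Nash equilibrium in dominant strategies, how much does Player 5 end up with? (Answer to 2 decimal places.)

Player j's private return per contributed unit is 9.6 × (j's share). Contributing is weakly dominant for j when that share is at least 1/9.6 = 0.1042, and contributing 0 is dominant otherwise.
Player 1, Player 2, Player 3, Player 7, Player 8 and Player 9 are above the threshold, contributing 30 each; the remaining 4 contribute 0. Total contributed: 180.
Player 5 keeps 30 and receives 9.6 × 180 × 1/37 = 46.70 from the group account, for a payoff of 76.70.

76.70 points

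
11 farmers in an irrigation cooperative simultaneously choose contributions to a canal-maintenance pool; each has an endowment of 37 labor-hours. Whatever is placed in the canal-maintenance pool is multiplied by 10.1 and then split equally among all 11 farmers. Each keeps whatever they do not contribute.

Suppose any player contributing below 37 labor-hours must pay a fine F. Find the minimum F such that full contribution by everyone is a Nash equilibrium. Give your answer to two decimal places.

Given the others contribute fully, the best deviation is to contribute 0 (any partial contribution still incurs the fine and gives up units whose private return 0.9182 is below 1).
Deviating from 37 to 0 saves 37 labor-hours but forfeits the deviator's share of the drop in the canal-maintenance pool: 10.1/11 × 37 = 33.97.
So the deviation gain is 37 − 33.97 = 3.03, and the fine must be at least 3.03 labor-hours to wipe it out.

3.03 labor-hours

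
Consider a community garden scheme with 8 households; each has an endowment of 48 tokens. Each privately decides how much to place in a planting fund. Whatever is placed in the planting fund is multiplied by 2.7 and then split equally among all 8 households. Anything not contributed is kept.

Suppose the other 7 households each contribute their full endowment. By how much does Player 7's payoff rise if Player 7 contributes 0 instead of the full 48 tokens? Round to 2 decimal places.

Switching from a contribution of 48 to 0 lets Player 7 keep an extra 48 tokens, but lowers the planting fund by 48, which costs Player 7 their own share of that drop: 2.7/8 × 48 = 16.20.
Net gain = 48 − 16.20 = 31.80. The private return per contributed unit (0.3375) is below 1, so free-riding is indeed the best response regardless of what the others do.

31.80 tokens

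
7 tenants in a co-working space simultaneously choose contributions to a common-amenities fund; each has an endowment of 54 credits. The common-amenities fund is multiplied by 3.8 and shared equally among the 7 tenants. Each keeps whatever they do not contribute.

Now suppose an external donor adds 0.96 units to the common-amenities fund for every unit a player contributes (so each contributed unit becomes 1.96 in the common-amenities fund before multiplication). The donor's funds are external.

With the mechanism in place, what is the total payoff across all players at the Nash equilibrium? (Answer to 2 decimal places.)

With the mechanism, a contributed unit returns 3.8 × 1.96 / 7 = 1.0640 per unit of net cost to the contributor — now above 1 — so contributing fully is weakly dominant for every player.
So the Nash equilibrium is full contribution by all 7; the group earns 3.8 × 1.96 × 378 = 2815.34.

2815.34 credits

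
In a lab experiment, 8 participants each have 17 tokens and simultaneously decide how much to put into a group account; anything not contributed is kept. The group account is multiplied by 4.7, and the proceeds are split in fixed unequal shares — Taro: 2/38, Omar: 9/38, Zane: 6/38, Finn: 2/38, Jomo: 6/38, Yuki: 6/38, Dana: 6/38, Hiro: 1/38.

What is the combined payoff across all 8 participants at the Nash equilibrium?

198.90 tokens

A player with share s gets back 4.7·s per unit contributed, so full contribution is dominant for anyone with s > 1/4.7 = 0.2128 and zero contribution is dominant for anyone below.
Only Omar (9/38) clears that bar, contributing 17; the remaining 7 contribute 0. Total contributed: 17.
The group account pays out 4.7 × 17 = 79.90 in total (split across the unequal shares, but the aggregate is all that matters for the group sum).
The 7 free-riders keep 17 each, adding 119. Group total = 119 + 79.90 = 198.90.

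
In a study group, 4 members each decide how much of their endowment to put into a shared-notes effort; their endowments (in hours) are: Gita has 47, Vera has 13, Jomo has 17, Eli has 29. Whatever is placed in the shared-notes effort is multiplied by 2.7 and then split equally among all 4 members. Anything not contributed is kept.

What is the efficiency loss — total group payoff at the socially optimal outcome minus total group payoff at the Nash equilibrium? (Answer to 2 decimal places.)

The private return per contributed unit is 2.7/4 = 0.6750 < 1 for every player regardless of endowment, so the Nash equilibrium is zero contribution and the group total is Σ E_j = 47 + 13 + 17 + 29 = 106.
Each contributed unit returns 2.700 to the group, so the social optimum is full contribution by everyone: group total = 2.700 × 106 = 286.20.
Efficiency loss = (2.700 − 1) × 106 = 180.20.

180.20 hours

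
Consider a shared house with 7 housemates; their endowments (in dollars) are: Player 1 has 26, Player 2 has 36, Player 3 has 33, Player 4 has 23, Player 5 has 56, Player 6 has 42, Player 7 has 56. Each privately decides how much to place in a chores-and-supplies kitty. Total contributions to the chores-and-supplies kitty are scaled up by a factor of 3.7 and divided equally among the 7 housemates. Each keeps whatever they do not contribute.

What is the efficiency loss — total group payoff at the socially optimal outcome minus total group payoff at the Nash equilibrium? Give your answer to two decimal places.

The private return per contributed unit is 3.7/7 = 0.5286 < 1 for every player regardless of endowment, so the Nash equilibrium is zero contribution and the group total is Σ E_j = 26 + 36 + 33 + 23 + 56 + 42 + 56 = 272.
Each contributed unit returns 3.700 to the group, so the social optimum is full contribution by everyone: group total = 3.700 × 272 = 1006.40.
Efficiency loss = (3.700 − 1) × 272 = 734.40.

734.40 dollars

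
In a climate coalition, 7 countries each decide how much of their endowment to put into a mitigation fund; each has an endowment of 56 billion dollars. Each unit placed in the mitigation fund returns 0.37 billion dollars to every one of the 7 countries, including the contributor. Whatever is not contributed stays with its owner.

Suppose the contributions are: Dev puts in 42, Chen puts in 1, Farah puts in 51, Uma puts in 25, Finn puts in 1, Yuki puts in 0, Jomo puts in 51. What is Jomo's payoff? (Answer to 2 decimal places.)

Total contributed: 42 + 1 + 51 + 25 + 1 + 0 + 51 = 171.
Each receives 0.37 × 171 = 63.27 from the mitigation fund.
Jomo keeps 56 − 51 = 5, so Jomo's payoff is 5 + 63.27 = 68.27.

68.27 billion dollars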